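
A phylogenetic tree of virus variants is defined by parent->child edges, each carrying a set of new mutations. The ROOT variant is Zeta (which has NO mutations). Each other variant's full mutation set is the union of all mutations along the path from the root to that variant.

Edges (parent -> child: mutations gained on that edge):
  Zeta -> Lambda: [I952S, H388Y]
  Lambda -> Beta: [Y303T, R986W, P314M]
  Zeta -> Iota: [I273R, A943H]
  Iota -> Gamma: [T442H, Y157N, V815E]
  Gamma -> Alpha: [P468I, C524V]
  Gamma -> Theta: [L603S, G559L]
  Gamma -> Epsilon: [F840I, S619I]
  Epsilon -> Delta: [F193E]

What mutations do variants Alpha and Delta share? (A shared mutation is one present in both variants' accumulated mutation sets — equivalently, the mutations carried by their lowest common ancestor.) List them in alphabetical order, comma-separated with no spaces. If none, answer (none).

Answer: A943H,I273R,T442H,V815E,Y157N

Derivation:
Accumulating mutations along path to Alpha:
  At Zeta: gained [] -> total []
  At Iota: gained ['I273R', 'A943H'] -> total ['A943H', 'I273R']
  At Gamma: gained ['T442H', 'Y157N', 'V815E'] -> total ['A943H', 'I273R', 'T442H', 'V815E', 'Y157N']
  At Alpha: gained ['P468I', 'C524V'] -> total ['A943H', 'C524V', 'I273R', 'P468I', 'T442H', 'V815E', 'Y157N']
Mutations(Alpha) = ['A943H', 'C524V', 'I273R', 'P468I', 'T442H', 'V815E', 'Y157N']
Accumulating mutations along path to Delta:
  At Zeta: gained [] -> total []
  At Iota: gained ['I273R', 'A943H'] -> total ['A943H', 'I273R']
  At Gamma: gained ['T442H', 'Y157N', 'V815E'] -> total ['A943H', 'I273R', 'T442H', 'V815E', 'Y157N']
  At Epsilon: gained ['F840I', 'S619I'] -> total ['A943H', 'F840I', 'I273R', 'S619I', 'T442H', 'V815E', 'Y157N']
  At Delta: gained ['F193E'] -> total ['A943H', 'F193E', 'F840I', 'I273R', 'S619I', 'T442H', 'V815E', 'Y157N']
Mutations(Delta) = ['A943H', 'F193E', 'F840I', 'I273R', 'S619I', 'T442H', 'V815E', 'Y157N']
Intersection: ['A943H', 'C524V', 'I273R', 'P468I', 'T442H', 'V815E', 'Y157N'] ∩ ['A943H', 'F193E', 'F840I', 'I273R', 'S619I', 'T442H', 'V815E', 'Y157N'] = ['A943H', 'I273R', 'T442H', 'V815E', 'Y157N']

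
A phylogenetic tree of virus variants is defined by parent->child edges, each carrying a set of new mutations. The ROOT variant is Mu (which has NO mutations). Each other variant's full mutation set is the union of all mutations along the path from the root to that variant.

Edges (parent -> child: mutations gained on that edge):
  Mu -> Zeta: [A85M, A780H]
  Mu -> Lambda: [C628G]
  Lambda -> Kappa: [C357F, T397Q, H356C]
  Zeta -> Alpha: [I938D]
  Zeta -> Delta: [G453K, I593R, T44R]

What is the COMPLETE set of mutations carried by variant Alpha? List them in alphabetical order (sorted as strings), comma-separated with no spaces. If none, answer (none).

At Mu: gained [] -> total []
At Zeta: gained ['A85M', 'A780H'] -> total ['A780H', 'A85M']
At Alpha: gained ['I938D'] -> total ['A780H', 'A85M', 'I938D']

Answer: A780H,A85M,I938D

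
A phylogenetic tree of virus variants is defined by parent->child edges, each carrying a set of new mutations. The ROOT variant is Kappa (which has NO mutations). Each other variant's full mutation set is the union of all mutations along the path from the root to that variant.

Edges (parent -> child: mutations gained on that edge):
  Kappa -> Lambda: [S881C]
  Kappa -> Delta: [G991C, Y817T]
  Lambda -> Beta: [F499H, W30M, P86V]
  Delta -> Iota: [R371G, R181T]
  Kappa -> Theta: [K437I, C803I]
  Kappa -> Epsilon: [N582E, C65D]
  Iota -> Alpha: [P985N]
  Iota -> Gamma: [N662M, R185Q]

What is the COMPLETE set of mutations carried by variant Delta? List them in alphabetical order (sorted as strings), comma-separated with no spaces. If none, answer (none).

Answer: G991C,Y817T

Derivation:
At Kappa: gained [] -> total []
At Delta: gained ['G991C', 'Y817T'] -> total ['G991C', 'Y817T']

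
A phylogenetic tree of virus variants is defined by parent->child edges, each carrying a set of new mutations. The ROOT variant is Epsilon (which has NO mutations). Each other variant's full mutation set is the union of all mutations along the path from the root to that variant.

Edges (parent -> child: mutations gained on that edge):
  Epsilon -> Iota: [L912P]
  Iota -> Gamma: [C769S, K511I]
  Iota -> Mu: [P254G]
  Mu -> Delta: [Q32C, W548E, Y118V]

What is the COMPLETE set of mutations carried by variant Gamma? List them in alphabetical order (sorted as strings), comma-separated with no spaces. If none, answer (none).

Answer: C769S,K511I,L912P

Derivation:
At Epsilon: gained [] -> total []
At Iota: gained ['L912P'] -> total ['L912P']
At Gamma: gained ['C769S', 'K511I'] -> total ['C769S', 'K511I', 'L912P']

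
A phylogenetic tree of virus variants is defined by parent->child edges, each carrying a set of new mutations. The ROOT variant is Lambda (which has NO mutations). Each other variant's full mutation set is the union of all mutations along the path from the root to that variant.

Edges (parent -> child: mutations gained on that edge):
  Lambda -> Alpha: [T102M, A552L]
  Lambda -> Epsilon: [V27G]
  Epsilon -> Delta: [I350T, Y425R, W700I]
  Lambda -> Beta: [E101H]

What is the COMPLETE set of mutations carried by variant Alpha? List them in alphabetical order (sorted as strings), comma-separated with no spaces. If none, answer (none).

Answer: A552L,T102M

Derivation:
At Lambda: gained [] -> total []
At Alpha: gained ['T102M', 'A552L'] -> total ['A552L', 'T102M']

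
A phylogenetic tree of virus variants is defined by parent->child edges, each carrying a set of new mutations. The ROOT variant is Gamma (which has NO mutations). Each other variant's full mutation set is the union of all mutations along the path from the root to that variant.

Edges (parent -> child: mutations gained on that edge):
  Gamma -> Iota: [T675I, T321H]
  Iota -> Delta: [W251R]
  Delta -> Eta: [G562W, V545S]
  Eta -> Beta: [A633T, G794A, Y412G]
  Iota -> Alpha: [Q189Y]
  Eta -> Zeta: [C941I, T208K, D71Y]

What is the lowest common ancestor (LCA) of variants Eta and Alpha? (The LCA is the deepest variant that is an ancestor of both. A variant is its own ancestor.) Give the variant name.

Answer: Iota

Derivation:
Path from root to Eta: Gamma -> Iota -> Delta -> Eta
  ancestors of Eta: {Gamma, Iota, Delta, Eta}
Path from root to Alpha: Gamma -> Iota -> Alpha
  ancestors of Alpha: {Gamma, Iota, Alpha}
Common ancestors: {Gamma, Iota}
Walk up from Alpha: Alpha (not in ancestors of Eta), Iota (in ancestors of Eta), Gamma (in ancestors of Eta)
Deepest common ancestor (LCA) = Iota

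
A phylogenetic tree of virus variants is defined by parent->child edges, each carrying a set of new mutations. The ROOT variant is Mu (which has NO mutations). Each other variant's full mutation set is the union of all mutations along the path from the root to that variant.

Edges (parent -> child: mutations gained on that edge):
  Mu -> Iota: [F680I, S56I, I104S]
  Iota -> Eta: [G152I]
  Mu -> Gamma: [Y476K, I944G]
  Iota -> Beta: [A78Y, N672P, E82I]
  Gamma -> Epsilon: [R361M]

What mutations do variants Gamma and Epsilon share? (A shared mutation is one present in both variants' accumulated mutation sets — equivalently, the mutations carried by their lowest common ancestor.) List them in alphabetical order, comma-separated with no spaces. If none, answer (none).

Accumulating mutations along path to Gamma:
  At Mu: gained [] -> total []
  At Gamma: gained ['Y476K', 'I944G'] -> total ['I944G', 'Y476K']
Mutations(Gamma) = ['I944G', 'Y476K']
Accumulating mutations along path to Epsilon:
  At Mu: gained [] -> total []
  At Gamma: gained ['Y476K', 'I944G'] -> total ['I944G', 'Y476K']
  At Epsilon: gained ['R361M'] -> total ['I944G', 'R361M', 'Y476K']
Mutations(Epsilon) = ['I944G', 'R361M', 'Y476K']
Intersection: ['I944G', 'Y476K'] ∩ ['I944G', 'R361M', 'Y476K'] = ['I944G', 'Y476K']

Answer: I944G,Y476K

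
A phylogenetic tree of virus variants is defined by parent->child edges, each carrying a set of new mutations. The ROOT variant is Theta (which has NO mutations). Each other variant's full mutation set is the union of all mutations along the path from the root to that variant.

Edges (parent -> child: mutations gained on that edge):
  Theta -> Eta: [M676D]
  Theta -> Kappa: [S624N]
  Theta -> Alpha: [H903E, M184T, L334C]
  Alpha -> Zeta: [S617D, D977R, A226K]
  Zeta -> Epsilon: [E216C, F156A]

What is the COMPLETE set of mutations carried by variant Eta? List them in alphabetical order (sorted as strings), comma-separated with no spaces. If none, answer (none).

At Theta: gained [] -> total []
At Eta: gained ['M676D'] -> total ['M676D']

Answer: M676D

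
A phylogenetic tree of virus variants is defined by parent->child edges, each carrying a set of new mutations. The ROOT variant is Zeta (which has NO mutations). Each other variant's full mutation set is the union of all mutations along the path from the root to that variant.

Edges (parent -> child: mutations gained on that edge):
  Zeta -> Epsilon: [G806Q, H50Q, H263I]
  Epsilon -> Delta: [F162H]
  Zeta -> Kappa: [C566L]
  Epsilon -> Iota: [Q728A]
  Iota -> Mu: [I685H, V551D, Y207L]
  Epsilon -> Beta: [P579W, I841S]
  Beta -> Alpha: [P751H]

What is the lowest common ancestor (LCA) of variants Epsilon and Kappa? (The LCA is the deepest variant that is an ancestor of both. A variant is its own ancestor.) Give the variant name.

Path from root to Epsilon: Zeta -> Epsilon
  ancestors of Epsilon: {Zeta, Epsilon}
Path from root to Kappa: Zeta -> Kappa
  ancestors of Kappa: {Zeta, Kappa}
Common ancestors: {Zeta}
Walk up from Kappa: Kappa (not in ancestors of Epsilon), Zeta (in ancestors of Epsilon)
Deepest common ancestor (LCA) = Zeta

Answer: Zeta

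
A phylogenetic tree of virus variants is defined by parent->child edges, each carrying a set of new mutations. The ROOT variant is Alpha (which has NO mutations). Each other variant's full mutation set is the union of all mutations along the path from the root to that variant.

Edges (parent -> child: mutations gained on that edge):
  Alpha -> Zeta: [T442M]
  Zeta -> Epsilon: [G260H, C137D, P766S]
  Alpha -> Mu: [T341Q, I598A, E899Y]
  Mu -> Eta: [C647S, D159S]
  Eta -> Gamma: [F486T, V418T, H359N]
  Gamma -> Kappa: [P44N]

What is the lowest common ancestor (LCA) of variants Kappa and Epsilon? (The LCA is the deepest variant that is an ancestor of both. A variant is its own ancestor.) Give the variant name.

Answer: Alpha

Derivation:
Path from root to Kappa: Alpha -> Mu -> Eta -> Gamma -> Kappa
  ancestors of Kappa: {Alpha, Mu, Eta, Gamma, Kappa}
Path from root to Epsilon: Alpha -> Zeta -> Epsilon
  ancestors of Epsilon: {Alpha, Zeta, Epsilon}
Common ancestors: {Alpha}
Walk up from Epsilon: Epsilon (not in ancestors of Kappa), Zeta (not in ancestors of Kappa), Alpha (in ancestors of Kappa)
Deepest common ancestor (LCA) = Alpha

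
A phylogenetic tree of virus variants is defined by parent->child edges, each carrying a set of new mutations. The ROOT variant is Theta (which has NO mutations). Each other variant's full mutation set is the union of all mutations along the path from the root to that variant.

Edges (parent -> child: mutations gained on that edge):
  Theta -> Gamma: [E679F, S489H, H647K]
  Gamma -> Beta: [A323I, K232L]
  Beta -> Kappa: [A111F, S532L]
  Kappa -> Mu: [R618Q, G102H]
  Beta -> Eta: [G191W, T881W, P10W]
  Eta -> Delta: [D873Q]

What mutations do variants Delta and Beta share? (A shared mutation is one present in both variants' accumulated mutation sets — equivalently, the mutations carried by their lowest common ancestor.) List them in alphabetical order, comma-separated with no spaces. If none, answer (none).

Accumulating mutations along path to Delta:
  At Theta: gained [] -> total []
  At Gamma: gained ['E679F', 'S489H', 'H647K'] -> total ['E679F', 'H647K', 'S489H']
  At Beta: gained ['A323I', 'K232L'] -> total ['A323I', 'E679F', 'H647K', 'K232L', 'S489H']
  At Eta: gained ['G191W', 'T881W', 'P10W'] -> total ['A323I', 'E679F', 'G191W', 'H647K', 'K232L', 'P10W', 'S489H', 'T881W']
  At Delta: gained ['D873Q'] -> total ['A323I', 'D873Q', 'E679F', 'G191W', 'H647K', 'K232L', 'P10W', 'S489H', 'T881W']
Mutations(Delta) = ['A323I', 'D873Q', 'E679F', 'G191W', 'H647K', 'K232L', 'P10W', 'S489H', 'T881W']
Accumulating mutations along path to Beta:
  At Theta: gained [] -> total []
  At Gamma: gained ['E679F', 'S489H', 'H647K'] -> total ['E679F', 'H647K', 'S489H']
  At Beta: gained ['A323I', 'K232L'] -> total ['A323I', 'E679F', 'H647K', 'K232L', 'S489H']
Mutations(Beta) = ['A323I', 'E679F', 'H647K', 'K232L', 'S489H']
Intersection: ['A323I', 'D873Q', 'E679F', 'G191W', 'H647K', 'K232L', 'P10W', 'S489H', 'T881W'] ∩ ['A323I', 'E679F', 'H647K', 'K232L', 'S489H'] = ['A323I', 'E679F', 'H647K', 'K232L', 'S489H']

Answer: A323I,E679F,H647K,K232L,S489H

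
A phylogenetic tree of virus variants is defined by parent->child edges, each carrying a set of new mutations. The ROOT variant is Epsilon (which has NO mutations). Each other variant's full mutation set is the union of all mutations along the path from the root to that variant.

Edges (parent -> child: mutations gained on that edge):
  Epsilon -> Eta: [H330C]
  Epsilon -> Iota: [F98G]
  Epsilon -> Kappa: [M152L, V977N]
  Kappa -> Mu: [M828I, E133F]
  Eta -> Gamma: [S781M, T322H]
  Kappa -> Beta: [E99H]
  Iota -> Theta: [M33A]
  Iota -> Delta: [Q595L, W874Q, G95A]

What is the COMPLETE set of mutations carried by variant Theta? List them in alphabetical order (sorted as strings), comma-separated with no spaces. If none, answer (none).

At Epsilon: gained [] -> total []
At Iota: gained ['F98G'] -> total ['F98G']
At Theta: gained ['M33A'] -> total ['F98G', 'M33A']

Answer: F98G,M33A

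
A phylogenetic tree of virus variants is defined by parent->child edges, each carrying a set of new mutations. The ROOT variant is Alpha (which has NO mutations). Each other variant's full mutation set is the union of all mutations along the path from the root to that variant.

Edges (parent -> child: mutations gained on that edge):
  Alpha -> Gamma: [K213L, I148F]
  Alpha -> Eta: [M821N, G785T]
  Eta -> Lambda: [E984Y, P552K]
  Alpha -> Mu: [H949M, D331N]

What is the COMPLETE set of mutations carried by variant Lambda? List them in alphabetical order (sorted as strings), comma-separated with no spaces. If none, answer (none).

At Alpha: gained [] -> total []
At Eta: gained ['M821N', 'G785T'] -> total ['G785T', 'M821N']
At Lambda: gained ['E984Y', 'P552K'] -> total ['E984Y', 'G785T', 'M821N', 'P552K']

Answer: E984Y,G785T,M821N,P552K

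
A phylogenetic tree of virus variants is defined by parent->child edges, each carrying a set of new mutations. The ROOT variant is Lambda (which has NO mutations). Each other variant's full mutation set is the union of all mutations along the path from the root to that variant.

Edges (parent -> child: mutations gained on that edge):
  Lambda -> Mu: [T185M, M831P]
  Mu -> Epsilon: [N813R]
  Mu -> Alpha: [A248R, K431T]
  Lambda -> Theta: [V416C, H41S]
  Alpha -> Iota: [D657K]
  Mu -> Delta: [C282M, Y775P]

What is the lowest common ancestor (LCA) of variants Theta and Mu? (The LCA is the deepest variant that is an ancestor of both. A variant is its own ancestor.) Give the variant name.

Answer: Lambda

Derivation:
Path from root to Theta: Lambda -> Theta
  ancestors of Theta: {Lambda, Theta}
Path from root to Mu: Lambda -> Mu
  ancestors of Mu: {Lambda, Mu}
Common ancestors: {Lambda}
Walk up from Mu: Mu (not in ancestors of Theta), Lambda (in ancestors of Theta)
Deepest common ancestor (LCA) = Lambda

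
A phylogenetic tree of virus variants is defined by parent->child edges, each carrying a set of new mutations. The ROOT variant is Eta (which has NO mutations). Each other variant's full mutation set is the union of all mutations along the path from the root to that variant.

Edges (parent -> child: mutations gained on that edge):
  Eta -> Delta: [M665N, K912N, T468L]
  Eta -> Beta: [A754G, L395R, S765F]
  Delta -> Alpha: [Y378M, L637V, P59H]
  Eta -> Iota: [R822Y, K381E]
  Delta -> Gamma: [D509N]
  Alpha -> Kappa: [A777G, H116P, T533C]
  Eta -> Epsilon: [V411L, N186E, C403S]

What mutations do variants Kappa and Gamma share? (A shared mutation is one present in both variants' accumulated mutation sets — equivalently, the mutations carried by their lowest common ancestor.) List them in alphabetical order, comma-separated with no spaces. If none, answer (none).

Accumulating mutations along path to Kappa:
  At Eta: gained [] -> total []
  At Delta: gained ['M665N', 'K912N', 'T468L'] -> total ['K912N', 'M665N', 'T468L']
  At Alpha: gained ['Y378M', 'L637V', 'P59H'] -> total ['K912N', 'L637V', 'M665N', 'P59H', 'T468L', 'Y378M']
  At Kappa: gained ['A777G', 'H116P', 'T533C'] -> total ['A777G', 'H116P', 'K912N', 'L637V', 'M665N', 'P59H', 'T468L', 'T533C', 'Y378M']
Mutations(Kappa) = ['A777G', 'H116P', 'K912N', 'L637V', 'M665N', 'P59H', 'T468L', 'T533C', 'Y378M']
Accumulating mutations along path to Gamma:
  At Eta: gained [] -> total []
  At Delta: gained ['M665N', 'K912N', 'T468L'] -> total ['K912N', 'M665N', 'T468L']
  At Gamma: gained ['D509N'] -> total ['D509N', 'K912N', 'M665N', 'T468L']
Mutations(Gamma) = ['D509N', 'K912N', 'M665N', 'T468L']
Intersection: ['A777G', 'H116P', 'K912N', 'L637V', 'M665N', 'P59H', 'T468L', 'T533C', 'Y378M'] ∩ ['D509N', 'K912N', 'M665N', 'T468L'] = ['K912N', 'M665N', 'T468L']

Answer: K912N,M665N,T468L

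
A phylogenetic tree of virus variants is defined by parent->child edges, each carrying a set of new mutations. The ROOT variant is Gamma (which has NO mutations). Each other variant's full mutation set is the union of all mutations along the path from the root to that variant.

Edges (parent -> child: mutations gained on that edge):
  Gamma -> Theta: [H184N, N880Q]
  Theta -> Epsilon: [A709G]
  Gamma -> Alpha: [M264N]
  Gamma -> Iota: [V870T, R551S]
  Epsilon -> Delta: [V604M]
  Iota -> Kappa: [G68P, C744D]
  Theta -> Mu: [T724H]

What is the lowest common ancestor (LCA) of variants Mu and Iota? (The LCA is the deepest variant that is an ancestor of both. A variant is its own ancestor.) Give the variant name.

Answer: Gamma

Derivation:
Path from root to Mu: Gamma -> Theta -> Mu
  ancestors of Mu: {Gamma, Theta, Mu}
Path from root to Iota: Gamma -> Iota
  ancestors of Iota: {Gamma, Iota}
Common ancestors: {Gamma}
Walk up from Iota: Iota (not in ancestors of Mu), Gamma (in ancestors of Mu)
Deepest common ancestor (LCA) = Gamma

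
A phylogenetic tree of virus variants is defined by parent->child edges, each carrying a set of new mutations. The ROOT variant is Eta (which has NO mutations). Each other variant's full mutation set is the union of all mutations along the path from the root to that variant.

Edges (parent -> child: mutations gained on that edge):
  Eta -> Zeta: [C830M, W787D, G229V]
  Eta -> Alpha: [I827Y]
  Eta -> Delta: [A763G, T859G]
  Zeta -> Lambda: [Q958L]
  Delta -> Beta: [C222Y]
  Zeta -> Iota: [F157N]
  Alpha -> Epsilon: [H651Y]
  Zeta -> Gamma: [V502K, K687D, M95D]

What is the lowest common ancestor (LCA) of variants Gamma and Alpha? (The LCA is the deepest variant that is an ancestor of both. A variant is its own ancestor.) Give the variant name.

Answer: Eta

Derivation:
Path from root to Gamma: Eta -> Zeta -> Gamma
  ancestors of Gamma: {Eta, Zeta, Gamma}
Path from root to Alpha: Eta -> Alpha
  ancestors of Alpha: {Eta, Alpha}
Common ancestors: {Eta}
Walk up from Alpha: Alpha (not in ancestors of Gamma), Eta (in ancestors of Gamma)
Deepest common ancestor (LCA) = Eta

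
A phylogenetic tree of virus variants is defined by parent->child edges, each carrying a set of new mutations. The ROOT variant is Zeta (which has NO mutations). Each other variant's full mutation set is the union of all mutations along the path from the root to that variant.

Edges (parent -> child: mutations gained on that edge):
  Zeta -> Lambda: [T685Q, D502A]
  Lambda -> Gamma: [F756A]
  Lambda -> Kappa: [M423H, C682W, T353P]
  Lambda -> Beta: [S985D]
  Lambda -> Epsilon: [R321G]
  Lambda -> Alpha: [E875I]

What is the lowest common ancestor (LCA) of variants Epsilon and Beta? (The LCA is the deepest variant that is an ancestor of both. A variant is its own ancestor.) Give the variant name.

Path from root to Epsilon: Zeta -> Lambda -> Epsilon
  ancestors of Epsilon: {Zeta, Lambda, Epsilon}
Path from root to Beta: Zeta -> Lambda -> Beta
  ancestors of Beta: {Zeta, Lambda, Beta}
Common ancestors: {Zeta, Lambda}
Walk up from Beta: Beta (not in ancestors of Epsilon), Lambda (in ancestors of Epsilon), Zeta (in ancestors of Epsilon)
Deepest common ancestor (LCA) = Lambda

Answer: Lambda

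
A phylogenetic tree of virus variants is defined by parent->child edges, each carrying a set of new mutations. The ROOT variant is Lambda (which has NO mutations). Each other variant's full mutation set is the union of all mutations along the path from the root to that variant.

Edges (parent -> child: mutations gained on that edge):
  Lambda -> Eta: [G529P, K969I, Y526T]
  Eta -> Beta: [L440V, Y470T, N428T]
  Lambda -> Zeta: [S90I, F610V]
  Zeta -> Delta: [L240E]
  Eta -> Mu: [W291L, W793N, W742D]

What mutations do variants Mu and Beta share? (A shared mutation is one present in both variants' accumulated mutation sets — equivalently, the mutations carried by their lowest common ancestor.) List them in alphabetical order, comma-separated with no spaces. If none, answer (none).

Answer: G529P,K969I,Y526T

Derivation:
Accumulating mutations along path to Mu:
  At Lambda: gained [] -> total []
  At Eta: gained ['G529P', 'K969I', 'Y526T'] -> total ['G529P', 'K969I', 'Y526T']
  At Mu: gained ['W291L', 'W793N', 'W742D'] -> total ['G529P', 'K969I', 'W291L', 'W742D', 'W793N', 'Y526T']
Mutations(Mu) = ['G529P', 'K969I', 'W291L', 'W742D', 'W793N', 'Y526T']
Accumulating mutations along path to Beta:
  At Lambda: gained [] -> total []
  At Eta: gained ['G529P', 'K969I', 'Y526T'] -> total ['G529P', 'K969I', 'Y526T']
  At Beta: gained ['L440V', 'Y470T', 'N428T'] -> total ['G529P', 'K969I', 'L440V', 'N428T', 'Y470T', 'Y526T']
Mutations(Beta) = ['G529P', 'K969I', 'L440V', 'N428T', 'Y470T', 'Y526T']
Intersection: ['G529P', 'K969I', 'W291L', 'W742D', 'W793N', 'Y526T'] ∩ ['G529P', 'K969I', 'L440V', 'N428T', 'Y470T', 'Y526T'] = ['G529P', 'K969I', 'Y526T']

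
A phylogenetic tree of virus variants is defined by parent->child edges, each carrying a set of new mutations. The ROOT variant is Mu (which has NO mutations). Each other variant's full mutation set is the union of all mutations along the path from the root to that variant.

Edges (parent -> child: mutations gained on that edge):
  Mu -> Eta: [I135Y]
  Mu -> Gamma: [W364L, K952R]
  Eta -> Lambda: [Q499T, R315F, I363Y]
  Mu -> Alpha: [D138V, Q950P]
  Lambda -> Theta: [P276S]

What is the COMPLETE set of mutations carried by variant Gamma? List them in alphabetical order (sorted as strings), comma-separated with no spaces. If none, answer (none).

Answer: K952R,W364L

Derivation:
At Mu: gained [] -> total []
At Gamma: gained ['W364L', 'K952R'] -> total ['K952R', 'W364L']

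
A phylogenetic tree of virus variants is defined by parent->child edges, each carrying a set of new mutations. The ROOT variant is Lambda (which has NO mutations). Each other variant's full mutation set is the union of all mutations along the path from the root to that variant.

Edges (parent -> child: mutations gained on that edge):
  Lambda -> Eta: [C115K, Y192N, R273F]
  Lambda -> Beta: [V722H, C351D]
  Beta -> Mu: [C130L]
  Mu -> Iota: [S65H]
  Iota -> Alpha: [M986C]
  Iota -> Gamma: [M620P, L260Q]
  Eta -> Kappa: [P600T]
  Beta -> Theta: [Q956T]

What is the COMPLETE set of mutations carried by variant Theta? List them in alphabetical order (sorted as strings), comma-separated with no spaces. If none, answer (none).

At Lambda: gained [] -> total []
At Beta: gained ['V722H', 'C351D'] -> total ['C351D', 'V722H']
At Theta: gained ['Q956T'] -> total ['C351D', 'Q956T', 'V722H']

Answer: C351D,Q956T,V722H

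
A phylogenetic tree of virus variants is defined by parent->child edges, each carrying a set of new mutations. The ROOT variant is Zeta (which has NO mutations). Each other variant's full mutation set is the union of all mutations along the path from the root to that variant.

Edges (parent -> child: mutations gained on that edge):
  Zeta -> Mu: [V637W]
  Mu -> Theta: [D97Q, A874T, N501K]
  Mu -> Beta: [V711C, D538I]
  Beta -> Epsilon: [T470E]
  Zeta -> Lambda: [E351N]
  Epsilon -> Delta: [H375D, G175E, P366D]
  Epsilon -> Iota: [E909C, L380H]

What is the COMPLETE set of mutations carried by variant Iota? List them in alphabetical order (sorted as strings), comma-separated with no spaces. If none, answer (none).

Answer: D538I,E909C,L380H,T470E,V637W,V711C

Derivation:
At Zeta: gained [] -> total []
At Mu: gained ['V637W'] -> total ['V637W']
At Beta: gained ['V711C', 'D538I'] -> total ['D538I', 'V637W', 'V711C']
At Epsilon: gained ['T470E'] -> total ['D538I', 'T470E', 'V637W', 'V711C']
At Iota: gained ['E909C', 'L380H'] -> total ['D538I', 'E909C', 'L380H', 'T470E', 'V637W', 'V711C']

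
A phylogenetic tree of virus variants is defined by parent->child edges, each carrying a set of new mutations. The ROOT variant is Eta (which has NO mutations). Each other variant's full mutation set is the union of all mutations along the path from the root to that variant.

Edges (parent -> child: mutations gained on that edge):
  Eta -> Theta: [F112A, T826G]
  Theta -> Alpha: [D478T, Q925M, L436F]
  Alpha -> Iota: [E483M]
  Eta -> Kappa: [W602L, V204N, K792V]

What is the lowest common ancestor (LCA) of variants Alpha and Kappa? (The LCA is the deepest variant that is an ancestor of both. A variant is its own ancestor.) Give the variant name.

Path from root to Alpha: Eta -> Theta -> Alpha
  ancestors of Alpha: {Eta, Theta, Alpha}
Path from root to Kappa: Eta -> Kappa
  ancestors of Kappa: {Eta, Kappa}
Common ancestors: {Eta}
Walk up from Kappa: Kappa (not in ancestors of Alpha), Eta (in ancestors of Alpha)
Deepest common ancestor (LCA) = Eta

Answer: Eta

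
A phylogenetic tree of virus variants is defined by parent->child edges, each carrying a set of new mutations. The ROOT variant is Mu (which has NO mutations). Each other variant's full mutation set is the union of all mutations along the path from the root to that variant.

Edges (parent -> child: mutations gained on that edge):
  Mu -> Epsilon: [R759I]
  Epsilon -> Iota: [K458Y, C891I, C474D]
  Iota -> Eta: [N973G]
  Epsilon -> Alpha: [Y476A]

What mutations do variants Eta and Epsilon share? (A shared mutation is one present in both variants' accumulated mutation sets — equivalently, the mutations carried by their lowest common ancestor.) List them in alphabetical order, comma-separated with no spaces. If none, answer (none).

Answer: R759I

Derivation:
Accumulating mutations along path to Eta:
  At Mu: gained [] -> total []
  At Epsilon: gained ['R759I'] -> total ['R759I']
  At Iota: gained ['K458Y', 'C891I', 'C474D'] -> total ['C474D', 'C891I', 'K458Y', 'R759I']
  At Eta: gained ['N973G'] -> total ['C474D', 'C891I', 'K458Y', 'N973G', 'R759I']
Mutations(Eta) = ['C474D', 'C891I', 'K458Y', 'N973G', 'R759I']
Accumulating mutations along path to Epsilon:
  At Mu: gained [] -> total []
  At Epsilon: gained ['R759I'] -> total ['R759I']
Mutations(Epsilon) = ['R759I']
Intersection: ['C474D', 'C891I', 'K458Y', 'N973G', 'R759I'] ∩ ['R759I'] = ['R759I']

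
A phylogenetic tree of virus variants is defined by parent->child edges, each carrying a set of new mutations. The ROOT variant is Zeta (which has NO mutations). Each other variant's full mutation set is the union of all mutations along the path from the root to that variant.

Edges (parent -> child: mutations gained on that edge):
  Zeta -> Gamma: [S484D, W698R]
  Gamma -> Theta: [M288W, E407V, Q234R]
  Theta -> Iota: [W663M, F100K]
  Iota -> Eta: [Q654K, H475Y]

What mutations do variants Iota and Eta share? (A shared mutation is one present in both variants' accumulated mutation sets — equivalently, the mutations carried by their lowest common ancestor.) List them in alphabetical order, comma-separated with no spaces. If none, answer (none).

Accumulating mutations along path to Iota:
  At Zeta: gained [] -> total []
  At Gamma: gained ['S484D', 'W698R'] -> total ['S484D', 'W698R']
  At Theta: gained ['M288W', 'E407V', 'Q234R'] -> total ['E407V', 'M288W', 'Q234R', 'S484D', 'W698R']
  At Iota: gained ['W663M', 'F100K'] -> total ['E407V', 'F100K', 'M288W', 'Q234R', 'S484D', 'W663M', 'W698R']
Mutations(Iota) = ['E407V', 'F100K', 'M288W', 'Q234R', 'S484D', 'W663M', 'W698R']
Accumulating mutations along path to Eta:
  At Zeta: gained [] -> total []
  At Gamma: gained ['S484D', 'W698R'] -> total ['S484D', 'W698R']
  At Theta: gained ['M288W', 'E407V', 'Q234R'] -> total ['E407V', 'M288W', 'Q234R', 'S484D', 'W698R']
  At Iota: gained ['W663M', 'F100K'] -> total ['E407V', 'F100K', 'M288W', 'Q234R', 'S484D', 'W663M', 'W698R']
  At Eta: gained ['Q654K', 'H475Y'] -> total ['E407V', 'F100K', 'H475Y', 'M288W', 'Q234R', 'Q654K', 'S484D', 'W663M', 'W698R']
Mutations(Eta) = ['E407V', 'F100K', 'H475Y', 'M288W', 'Q234R', 'Q654K', 'S484D', 'W663M', 'W698R']
Intersection: ['E407V', 'F100K', 'M288W', 'Q234R', 'S484D', 'W663M', 'W698R'] ∩ ['E407V', 'F100K', 'H475Y', 'M288W', 'Q234R', 'Q654K', 'S484D', 'W663M', 'W698R'] = ['E407V', 'F100K', 'M288W', 'Q234R', 'S484D', 'W663M', 'W698R']

Answer: E407V,F100K,M288W,Q234R,S484D,W663M,W698R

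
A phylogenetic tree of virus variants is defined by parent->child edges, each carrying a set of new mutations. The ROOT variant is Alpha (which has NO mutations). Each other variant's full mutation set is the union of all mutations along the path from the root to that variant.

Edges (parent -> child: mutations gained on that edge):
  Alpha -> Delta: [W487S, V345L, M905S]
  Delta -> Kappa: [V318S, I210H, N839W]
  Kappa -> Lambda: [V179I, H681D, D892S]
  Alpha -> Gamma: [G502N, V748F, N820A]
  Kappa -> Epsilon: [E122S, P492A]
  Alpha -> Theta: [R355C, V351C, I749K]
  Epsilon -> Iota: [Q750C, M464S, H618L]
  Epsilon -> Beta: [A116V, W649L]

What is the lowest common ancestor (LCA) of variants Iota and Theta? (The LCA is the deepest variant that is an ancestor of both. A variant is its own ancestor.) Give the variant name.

Path from root to Iota: Alpha -> Delta -> Kappa -> Epsilon -> Iota
  ancestors of Iota: {Alpha, Delta, Kappa, Epsilon, Iota}
Path from root to Theta: Alpha -> Theta
  ancestors of Theta: {Alpha, Theta}
Common ancestors: {Alpha}
Walk up from Theta: Theta (not in ancestors of Iota), Alpha (in ancestors of Iota)
Deepest common ancestor (LCA) = Alpha

Answer: Alpha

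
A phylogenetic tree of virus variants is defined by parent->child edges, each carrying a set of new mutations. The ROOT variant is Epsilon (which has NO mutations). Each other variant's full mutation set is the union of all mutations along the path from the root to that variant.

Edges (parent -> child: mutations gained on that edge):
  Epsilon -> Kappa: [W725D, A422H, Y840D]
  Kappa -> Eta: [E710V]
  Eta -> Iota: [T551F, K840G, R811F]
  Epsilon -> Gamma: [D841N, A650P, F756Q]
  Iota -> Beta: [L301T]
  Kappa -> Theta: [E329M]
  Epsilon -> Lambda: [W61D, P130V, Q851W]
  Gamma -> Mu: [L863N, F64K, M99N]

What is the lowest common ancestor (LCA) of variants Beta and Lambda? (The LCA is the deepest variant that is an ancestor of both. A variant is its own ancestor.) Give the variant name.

Path from root to Beta: Epsilon -> Kappa -> Eta -> Iota -> Beta
  ancestors of Beta: {Epsilon, Kappa, Eta, Iota, Beta}
Path from root to Lambda: Epsilon -> Lambda
  ancestors of Lambda: {Epsilon, Lambda}
Common ancestors: {Epsilon}
Walk up from Lambda: Lambda (not in ancestors of Beta), Epsilon (in ancestors of Beta)
Deepest common ancestor (LCA) = Epsilon

Answer: Epsilon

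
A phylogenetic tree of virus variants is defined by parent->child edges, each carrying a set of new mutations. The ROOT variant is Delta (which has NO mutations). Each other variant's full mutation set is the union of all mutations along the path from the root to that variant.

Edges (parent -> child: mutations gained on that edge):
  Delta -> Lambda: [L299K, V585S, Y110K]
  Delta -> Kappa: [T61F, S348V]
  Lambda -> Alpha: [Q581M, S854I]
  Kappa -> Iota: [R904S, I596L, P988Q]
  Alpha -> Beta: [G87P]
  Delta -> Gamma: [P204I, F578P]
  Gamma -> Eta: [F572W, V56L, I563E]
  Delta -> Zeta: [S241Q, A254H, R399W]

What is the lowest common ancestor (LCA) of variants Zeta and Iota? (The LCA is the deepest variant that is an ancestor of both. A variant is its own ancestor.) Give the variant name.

Path from root to Zeta: Delta -> Zeta
  ancestors of Zeta: {Delta, Zeta}
Path from root to Iota: Delta -> Kappa -> Iota
  ancestors of Iota: {Delta, Kappa, Iota}
Common ancestors: {Delta}
Walk up from Iota: Iota (not in ancestors of Zeta), Kappa (not in ancestors of Zeta), Delta (in ancestors of Zeta)
Deepest common ancestor (LCA) = Delta

Answer: Delta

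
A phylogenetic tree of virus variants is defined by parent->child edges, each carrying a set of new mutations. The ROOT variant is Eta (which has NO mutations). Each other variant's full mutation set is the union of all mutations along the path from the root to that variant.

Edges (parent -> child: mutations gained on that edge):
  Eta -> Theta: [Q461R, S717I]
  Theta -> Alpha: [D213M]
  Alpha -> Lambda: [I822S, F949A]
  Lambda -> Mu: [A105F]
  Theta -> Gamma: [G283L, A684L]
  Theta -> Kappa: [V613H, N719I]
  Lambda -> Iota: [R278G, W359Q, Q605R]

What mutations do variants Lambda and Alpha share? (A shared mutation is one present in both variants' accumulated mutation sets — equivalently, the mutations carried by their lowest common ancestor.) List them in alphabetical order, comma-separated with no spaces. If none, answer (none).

Accumulating mutations along path to Lambda:
  At Eta: gained [] -> total []
  At Theta: gained ['Q461R', 'S717I'] -> total ['Q461R', 'S717I']
  At Alpha: gained ['D213M'] -> total ['D213M', 'Q461R', 'S717I']
  At Lambda: gained ['I822S', 'F949A'] -> total ['D213M', 'F949A', 'I822S', 'Q461R', 'S717I']
Mutations(Lambda) = ['D213M', 'F949A', 'I822S', 'Q461R', 'S717I']
Accumulating mutations along path to Alpha:
  At Eta: gained [] -> total []
  At Theta: gained ['Q461R', 'S717I'] -> total ['Q461R', 'S717I']
  At Alpha: gained ['D213M'] -> total ['D213M', 'Q461R', 'S717I']
Mutations(Alpha) = ['D213M', 'Q461R', 'S717I']
Intersection: ['D213M', 'F949A', 'I822S', 'Q461R', 'S717I'] ∩ ['D213M', 'Q461R', 'S717I'] = ['D213M', 'Q461R', 'S717I']

Answer: D213M,Q461R,S717I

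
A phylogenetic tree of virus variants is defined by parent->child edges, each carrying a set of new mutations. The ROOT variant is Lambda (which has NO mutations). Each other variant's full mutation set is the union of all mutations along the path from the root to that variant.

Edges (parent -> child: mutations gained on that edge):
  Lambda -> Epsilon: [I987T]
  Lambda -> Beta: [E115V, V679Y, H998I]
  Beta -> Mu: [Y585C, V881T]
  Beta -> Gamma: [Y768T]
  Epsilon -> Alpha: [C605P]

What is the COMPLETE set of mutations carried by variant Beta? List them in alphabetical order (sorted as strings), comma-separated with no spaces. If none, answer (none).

At Lambda: gained [] -> total []
At Beta: gained ['E115V', 'V679Y', 'H998I'] -> total ['E115V', 'H998I', 'V679Y']

Answer: E115V,H998I,V679Y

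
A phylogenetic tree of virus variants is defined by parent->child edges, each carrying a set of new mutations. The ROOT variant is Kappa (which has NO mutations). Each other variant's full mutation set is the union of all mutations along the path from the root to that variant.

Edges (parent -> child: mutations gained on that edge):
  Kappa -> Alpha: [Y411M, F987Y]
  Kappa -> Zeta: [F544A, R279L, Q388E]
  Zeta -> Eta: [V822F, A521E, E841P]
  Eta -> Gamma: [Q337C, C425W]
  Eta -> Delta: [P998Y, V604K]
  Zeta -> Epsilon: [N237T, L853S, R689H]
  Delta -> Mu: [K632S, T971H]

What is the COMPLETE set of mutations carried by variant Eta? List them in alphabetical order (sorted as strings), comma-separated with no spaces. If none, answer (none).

Answer: A521E,E841P,F544A,Q388E,R279L,V822F

Derivation:
At Kappa: gained [] -> total []
At Zeta: gained ['F544A', 'R279L', 'Q388E'] -> total ['F544A', 'Q388E', 'R279L']
At Eta: gained ['V822F', 'A521E', 'E841P'] -> total ['A521E', 'E841P', 'F544A', 'Q388E', 'R279L', 'V822F']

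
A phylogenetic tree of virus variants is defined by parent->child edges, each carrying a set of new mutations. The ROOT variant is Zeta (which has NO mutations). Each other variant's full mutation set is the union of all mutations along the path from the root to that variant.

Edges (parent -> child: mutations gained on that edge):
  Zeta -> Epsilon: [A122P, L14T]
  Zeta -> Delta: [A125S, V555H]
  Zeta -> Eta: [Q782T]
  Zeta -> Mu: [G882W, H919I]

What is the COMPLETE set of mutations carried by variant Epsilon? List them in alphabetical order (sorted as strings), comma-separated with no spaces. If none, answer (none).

Answer: A122P,L14T

Derivation:
At Zeta: gained [] -> total []
At Epsilon: gained ['A122P', 'L14T'] -> total ['A122P', 'L14T']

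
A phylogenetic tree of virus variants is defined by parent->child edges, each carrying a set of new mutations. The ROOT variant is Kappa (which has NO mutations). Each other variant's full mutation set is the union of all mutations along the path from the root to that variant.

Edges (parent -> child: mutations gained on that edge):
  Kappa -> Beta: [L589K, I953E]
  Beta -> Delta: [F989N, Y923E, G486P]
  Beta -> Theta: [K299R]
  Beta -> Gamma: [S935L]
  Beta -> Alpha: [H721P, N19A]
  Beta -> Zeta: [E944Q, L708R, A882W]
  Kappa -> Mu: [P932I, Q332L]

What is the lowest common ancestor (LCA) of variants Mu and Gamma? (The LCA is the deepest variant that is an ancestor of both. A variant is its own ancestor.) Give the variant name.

Answer: Kappa

Derivation:
Path from root to Mu: Kappa -> Mu
  ancestors of Mu: {Kappa, Mu}
Path from root to Gamma: Kappa -> Beta -> Gamma
  ancestors of Gamma: {Kappa, Beta, Gamma}
Common ancestors: {Kappa}
Walk up from Gamma: Gamma (not in ancestors of Mu), Beta (not in ancestors of Mu), Kappa (in ancestors of Mu)
Deepest common ancestor (LCA) = Kappa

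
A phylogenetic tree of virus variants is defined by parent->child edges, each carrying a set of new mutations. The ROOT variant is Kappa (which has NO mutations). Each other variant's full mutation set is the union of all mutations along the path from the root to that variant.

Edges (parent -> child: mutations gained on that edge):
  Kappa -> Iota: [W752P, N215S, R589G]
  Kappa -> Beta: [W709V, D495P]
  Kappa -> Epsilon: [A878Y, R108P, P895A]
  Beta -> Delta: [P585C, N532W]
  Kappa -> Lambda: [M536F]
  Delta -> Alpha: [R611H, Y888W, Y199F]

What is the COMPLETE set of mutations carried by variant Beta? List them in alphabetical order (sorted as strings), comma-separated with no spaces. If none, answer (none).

Answer: D495P,W709V

Derivation:
At Kappa: gained [] -> total []
At Beta: gained ['W709V', 'D495P'] -> total ['D495P', 'W709V']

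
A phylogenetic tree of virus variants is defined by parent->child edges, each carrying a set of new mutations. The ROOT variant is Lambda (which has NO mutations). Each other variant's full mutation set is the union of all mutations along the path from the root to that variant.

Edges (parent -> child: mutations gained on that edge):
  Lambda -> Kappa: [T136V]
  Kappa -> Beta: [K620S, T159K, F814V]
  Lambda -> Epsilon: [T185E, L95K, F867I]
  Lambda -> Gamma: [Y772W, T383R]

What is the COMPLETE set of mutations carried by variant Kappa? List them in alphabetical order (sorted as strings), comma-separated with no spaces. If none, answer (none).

Answer: T136V

Derivation:
At Lambda: gained [] -> total []
At Kappa: gained ['T136V'] -> total ['T136V']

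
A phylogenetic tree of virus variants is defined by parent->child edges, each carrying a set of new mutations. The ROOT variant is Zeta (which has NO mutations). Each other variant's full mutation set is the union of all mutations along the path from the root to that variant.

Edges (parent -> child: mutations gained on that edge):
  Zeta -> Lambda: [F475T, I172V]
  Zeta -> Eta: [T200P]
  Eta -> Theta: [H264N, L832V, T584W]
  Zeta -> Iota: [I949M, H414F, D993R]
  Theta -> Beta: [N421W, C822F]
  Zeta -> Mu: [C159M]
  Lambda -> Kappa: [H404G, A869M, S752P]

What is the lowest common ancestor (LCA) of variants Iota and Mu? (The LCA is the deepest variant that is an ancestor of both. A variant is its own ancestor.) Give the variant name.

Path from root to Iota: Zeta -> Iota
  ancestors of Iota: {Zeta, Iota}
Path from root to Mu: Zeta -> Mu
  ancestors of Mu: {Zeta, Mu}
Common ancestors: {Zeta}
Walk up from Mu: Mu (not in ancestors of Iota), Zeta (in ancestors of Iota)
Deepest common ancestor (LCA) = Zeta

Answer: Zeta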